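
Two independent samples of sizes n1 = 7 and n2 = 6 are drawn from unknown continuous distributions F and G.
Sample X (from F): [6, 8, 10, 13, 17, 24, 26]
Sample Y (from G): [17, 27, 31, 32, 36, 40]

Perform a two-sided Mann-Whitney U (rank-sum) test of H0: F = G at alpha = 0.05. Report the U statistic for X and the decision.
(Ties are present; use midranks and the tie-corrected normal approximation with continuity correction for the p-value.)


Step 1: Combine and sort all 13 observations; assign midranks.
sorted (value, group): (6,X), (8,X), (10,X), (13,X), (17,X), (17,Y), (24,X), (26,X), (27,Y), (31,Y), (32,Y), (36,Y), (40,Y)
ranks: 6->1, 8->2, 10->3, 13->4, 17->5.5, 17->5.5, 24->7, 26->8, 27->9, 31->10, 32->11, 36->12, 40->13
Step 2: Rank sum for X: R1 = 1 + 2 + 3 + 4 + 5.5 + 7 + 8 = 30.5.
Step 3: U_X = R1 - n1(n1+1)/2 = 30.5 - 7*8/2 = 30.5 - 28 = 2.5.
       U_Y = n1*n2 - U_X = 42 - 2.5 = 39.5.
Step 4: Ties are present, so use the tie-corrected normal approximation (with continuity correction) for the p-value.
Step 5: p-value = 0.010025; compare to alpha = 0.05. reject H0.

U_X = 2.5, p = 0.010025, reject H0 at alpha = 0.05.


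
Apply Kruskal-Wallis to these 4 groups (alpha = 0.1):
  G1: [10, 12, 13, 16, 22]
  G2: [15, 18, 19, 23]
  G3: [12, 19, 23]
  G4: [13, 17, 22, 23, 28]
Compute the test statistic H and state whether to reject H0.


Step 1: Combine all N = 17 observations and assign midranks.
sorted (value, group, rank): (10,G1,1), (12,G1,2.5), (12,G3,2.5), (13,G1,4.5), (13,G4,4.5), (15,G2,6), (16,G1,7), (17,G4,8), (18,G2,9), (19,G2,10.5), (19,G3,10.5), (22,G1,12.5), (22,G4,12.5), (23,G2,15), (23,G3,15), (23,G4,15), (28,G4,17)
Step 2: Sum ranks within each group.
R_1 = 27.5 (n_1 = 5)
R_2 = 40.5 (n_2 = 4)
R_3 = 28 (n_3 = 3)
R_4 = 57 (n_4 = 5)
Step 3: H = 12/(N(N+1)) * sum(R_i^2/n_i) - 3(N+1)
     = 12/(17*18) * (27.5^2/5 + 40.5^2/4 + 28^2/3 + 57^2/5) - 3*18
     = 0.039216 * 1472.45 - 54
     = 3.742974.
Step 4: Ties present; correction factor C = 1 - 48/(17^3 - 17) = 0.990196. Corrected H = 3.742974 / 0.990196 = 3.780033.
Step 5: Under H0, H ~ chi^2(3); p-value = 0.286217.
Step 6: alpha = 0.1. fail to reject H0.

H = 3.7800, df = 3, p = 0.286217, fail to reject H0.


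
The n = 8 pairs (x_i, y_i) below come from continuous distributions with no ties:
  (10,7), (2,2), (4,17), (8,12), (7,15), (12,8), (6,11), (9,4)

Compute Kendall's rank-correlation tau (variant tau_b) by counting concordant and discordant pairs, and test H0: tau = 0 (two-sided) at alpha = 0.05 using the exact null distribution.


Step 1: Enumerate the 28 unordered pairs (i,j) with i<j and classify each by sign(x_j-x_i) * sign(y_j-y_i).
  (1,2):dx=-8,dy=-5->C; (1,3):dx=-6,dy=+10->D; (1,4):dx=-2,dy=+5->D; (1,5):dx=-3,dy=+8->D
  (1,6):dx=+2,dy=+1->C; (1,7):dx=-4,dy=+4->D; (1,8):dx=-1,dy=-3->C; (2,3):dx=+2,dy=+15->C
  (2,4):dx=+6,dy=+10->C; (2,5):dx=+5,dy=+13->C; (2,6):dx=+10,dy=+6->C; (2,7):dx=+4,dy=+9->C
  (2,8):dx=+7,dy=+2->C; (3,4):dx=+4,dy=-5->D; (3,5):dx=+3,dy=-2->D; (3,6):dx=+8,dy=-9->D
  (3,7):dx=+2,dy=-6->D; (3,8):dx=+5,dy=-13->D; (4,5):dx=-1,dy=+3->D; (4,6):dx=+4,dy=-4->D
  (4,7):dx=-2,dy=-1->C; (4,8):dx=+1,dy=-8->D; (5,6):dx=+5,dy=-7->D; (5,7):dx=-1,dy=-4->C
  (5,8):dx=+2,dy=-11->D; (6,7):dx=-6,dy=+3->D; (6,8):dx=-3,dy=-4->C; (7,8):dx=+3,dy=-7->D
Step 2: C = 12, D = 16, total pairs = 28.
Step 3: tau = (C - D)/(n(n-1)/2) = (12 - 16)/28 = -0.142857.
Step 4: Exact two-sided p-value (enumerate n! = 40320 permutations of y under H0): p = 0.719544.
Step 5: alpha = 0.05. fail to reject H0.

tau_b = -0.1429 (C=12, D=16), p = 0.719544, fail to reject H0.


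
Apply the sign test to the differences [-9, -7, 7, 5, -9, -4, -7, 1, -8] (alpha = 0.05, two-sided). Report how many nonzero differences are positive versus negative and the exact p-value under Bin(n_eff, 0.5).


Step 1: Discard zero differences. Original n = 9; n_eff = number of nonzero differences = 9.
Nonzero differences (with sign): -9, -7, +7, +5, -9, -4, -7, +1, -8
Step 2: Count signs: positive = 3, negative = 6.
Step 3: Under H0: P(positive) = 0.5, so the number of positives S ~ Bin(9, 0.5).
Step 4: Two-sided exact p-value = sum of Bin(9,0.5) probabilities at or below the observed probability = 0.507812.
Step 5: alpha = 0.05. fail to reject H0.

n_eff = 9, pos = 3, neg = 6, p = 0.507812, fail to reject H0.


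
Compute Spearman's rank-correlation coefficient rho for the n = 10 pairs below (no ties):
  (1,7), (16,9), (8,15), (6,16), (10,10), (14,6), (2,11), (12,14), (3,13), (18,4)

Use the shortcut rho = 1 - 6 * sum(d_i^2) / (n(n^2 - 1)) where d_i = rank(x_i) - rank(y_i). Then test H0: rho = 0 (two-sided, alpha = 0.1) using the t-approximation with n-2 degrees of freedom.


Step 1: Rank x and y separately (midranks; no ties here).
rank(x): 1->1, 16->9, 8->5, 6->4, 10->6, 14->8, 2->2, 12->7, 3->3, 18->10
rank(y): 7->3, 9->4, 15->9, 16->10, 10->5, 6->2, 11->6, 14->8, 13->7, 4->1
Step 2: d_i = R_x(i) - R_y(i); compute d_i^2.
  (1-3)^2=4, (9-4)^2=25, (5-9)^2=16, (4-10)^2=36, (6-5)^2=1, (8-2)^2=36, (2-6)^2=16, (7-8)^2=1, (3-7)^2=16, (10-1)^2=81
sum(d^2) = 232.
Step 3: rho = 1 - 6*232 / (10*(10^2 - 1)) = 1 - 1392/990 = -0.406061.
Step 4: Under H0, t = rho * sqrt((n-2)/(1-rho^2)) = -1.2568 ~ t(8).
Step 5: Two-sided p-value from the t-distribution with 8 df = 0.244282.
Step 6: alpha = 0.1. fail to reject H0.

rho = -0.4061, p = 0.244282, fail to reject H0 at alpha = 0.1.


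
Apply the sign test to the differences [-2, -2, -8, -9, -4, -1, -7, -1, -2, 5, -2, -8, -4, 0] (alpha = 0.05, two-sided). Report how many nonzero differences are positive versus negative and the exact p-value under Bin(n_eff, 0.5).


Step 1: Discard zero differences. Original n = 14; n_eff = number of nonzero differences = 13.
Nonzero differences (with sign): -2, -2, -8, -9, -4, -1, -7, -1, -2, +5, -2, -8, -4
Step 2: Count signs: positive = 1, negative = 12.
Step 3: Under H0: P(positive) = 0.5, so the number of positives S ~ Bin(13, 0.5).
Step 4: Two-sided exact p-value = sum of Bin(13,0.5) probabilities at or below the observed probability = 0.003418.
Step 5: alpha = 0.05. reject H0.

n_eff = 13, pos = 1, neg = 12, p = 0.003418, reject H0.


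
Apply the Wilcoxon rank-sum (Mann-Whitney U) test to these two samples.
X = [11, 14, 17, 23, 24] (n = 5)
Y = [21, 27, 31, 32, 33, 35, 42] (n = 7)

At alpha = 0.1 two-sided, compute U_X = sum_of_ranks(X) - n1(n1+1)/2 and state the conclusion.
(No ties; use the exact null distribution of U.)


Step 1: Combine and sort all 12 observations; assign midranks.
sorted (value, group): (11,X), (14,X), (17,X), (21,Y), (23,X), (24,X), (27,Y), (31,Y), (32,Y), (33,Y), (35,Y), (42,Y)
ranks: 11->1, 14->2, 17->3, 21->4, 23->5, 24->6, 27->7, 31->8, 32->9, 33->10, 35->11, 42->12
Step 2: Rank sum for X: R1 = 1 + 2 + 3 + 5 + 6 = 17.
Step 3: U_X = R1 - n1(n1+1)/2 = 17 - 5*6/2 = 17 - 15 = 2.
       U_Y = n1*n2 - U_X = 35 - 2 = 33.
Step 4: No ties, so the exact null distribution of U (based on enumerating the C(12,5) = 792 equally likely rank assignments) gives the two-sided p-value.
Step 5: p-value = 0.010101; compare to alpha = 0.1. reject H0.

U_X = 2, p = 0.010101, reject H0 at alpha = 0.1.


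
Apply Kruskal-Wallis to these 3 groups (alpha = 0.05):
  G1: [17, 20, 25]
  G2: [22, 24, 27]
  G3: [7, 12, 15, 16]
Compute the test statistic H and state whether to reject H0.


Step 1: Combine all N = 10 observations and assign midranks.
sorted (value, group, rank): (7,G3,1), (12,G3,2), (15,G3,3), (16,G3,4), (17,G1,5), (20,G1,6), (22,G2,7), (24,G2,8), (25,G1,9), (27,G2,10)
Step 2: Sum ranks within each group.
R_1 = 20 (n_1 = 3)
R_2 = 25 (n_2 = 3)
R_3 = 10 (n_3 = 4)
Step 3: H = 12/(N(N+1)) * sum(R_i^2/n_i) - 3(N+1)
     = 12/(10*11) * (20^2/3 + 25^2/3 + 10^2/4) - 3*11
     = 0.109091 * 366.667 - 33
     = 7.000000.
Step 4: No ties, so H is used without correction.
Step 5: Under H0, H ~ chi^2(2); p-value = 0.030197.
Step 6: alpha = 0.05. reject H0.

H = 7.0000, df = 2, p = 0.030197, reject H0.


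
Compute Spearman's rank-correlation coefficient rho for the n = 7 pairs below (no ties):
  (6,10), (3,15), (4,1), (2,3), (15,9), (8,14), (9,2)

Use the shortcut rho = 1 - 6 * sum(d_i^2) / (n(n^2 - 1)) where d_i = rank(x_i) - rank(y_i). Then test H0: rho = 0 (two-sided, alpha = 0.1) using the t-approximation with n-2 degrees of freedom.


Step 1: Rank x and y separately (midranks; no ties here).
rank(x): 6->4, 3->2, 4->3, 2->1, 15->7, 8->5, 9->6
rank(y): 10->5, 15->7, 1->1, 3->3, 9->4, 14->6, 2->2
Step 2: d_i = R_x(i) - R_y(i); compute d_i^2.
  (4-5)^2=1, (2-7)^2=25, (3-1)^2=4, (1-3)^2=4, (7-4)^2=9, (5-6)^2=1, (6-2)^2=16
sum(d^2) = 60.
Step 3: rho = 1 - 6*60 / (7*(7^2 - 1)) = 1 - 360/336 = -0.071429.
Step 4: Under H0, t = rho * sqrt((n-2)/(1-rho^2)) = -0.1601 ~ t(5).
Step 5: Two-sided p-value from the t-distribution with 5 df = 0.879048.
Step 6: alpha = 0.1. fail to reject H0.

rho = -0.0714, p = 0.879048, fail to reject H0 at alpha = 0.1.


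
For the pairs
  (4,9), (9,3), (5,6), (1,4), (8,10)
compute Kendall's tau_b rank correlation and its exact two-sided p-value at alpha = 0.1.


Step 1: Enumerate the 10 unordered pairs (i,j) with i<j and classify each by sign(x_j-x_i) * sign(y_j-y_i).
  (1,2):dx=+5,dy=-6->D; (1,3):dx=+1,dy=-3->D; (1,4):dx=-3,dy=-5->C; (1,5):dx=+4,dy=+1->C
  (2,3):dx=-4,dy=+3->D; (2,4):dx=-8,dy=+1->D; (2,5):dx=-1,dy=+7->D; (3,4):dx=-4,dy=-2->C
  (3,5):dx=+3,dy=+4->C; (4,5):dx=+7,dy=+6->C
Step 2: C = 5, D = 5, total pairs = 10.
Step 3: tau = (C - D)/(n(n-1)/2) = (5 - 5)/10 = 0.000000.
Step 4: Exact two-sided p-value (enumerate n! = 120 permutations of y under H0): p = 1.000000.
Step 5: alpha = 0.1. fail to reject H0.

tau_b = 0.0000 (C=5, D=5), p = 1.000000, fail to reject H0.


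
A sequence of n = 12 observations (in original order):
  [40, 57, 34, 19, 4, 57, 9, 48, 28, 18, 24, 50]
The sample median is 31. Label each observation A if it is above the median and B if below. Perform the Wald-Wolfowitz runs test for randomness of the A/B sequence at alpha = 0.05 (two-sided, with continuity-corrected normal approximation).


Step 1: Compute median = 31; label A = above, B = below.
Labels in order: AAABBABABBBA  (n_A = 6, n_B = 6)
Step 2: Count runs R = 7.
Step 3: Under H0 (random ordering), E[R] = 2*n_A*n_B/(n_A+n_B) + 1 = 2*6*6/12 + 1 = 7.0000.
        Var[R] = 2*n_A*n_B*(2*n_A*n_B - n_A - n_B) / ((n_A+n_B)^2 * (n_A+n_B-1)) = 4320/1584 = 2.7273.
        SD[R] = 1.6514.
Step 4: R = E[R], so z = 0 with no continuity correction.
Step 5: Two-sided p-value via normal approximation = 2*(1 - Phi(|z|)) = 1.000000.
Step 6: alpha = 0.05. fail to reject H0.

R = 7, z = 0.0000, p = 1.000000, fail to reject H0.


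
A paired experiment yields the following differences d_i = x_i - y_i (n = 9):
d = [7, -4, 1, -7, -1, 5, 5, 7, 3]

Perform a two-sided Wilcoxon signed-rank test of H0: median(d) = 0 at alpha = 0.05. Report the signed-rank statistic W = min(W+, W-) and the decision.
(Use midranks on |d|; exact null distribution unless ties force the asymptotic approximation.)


Step 1: Drop any zero differences (none here) and take |d_i|.
|d| = [7, 4, 1, 7, 1, 5, 5, 7, 3]
Step 2: Midrank |d_i| (ties get averaged ranks).
ranks: |7|->8, |4|->4, |1|->1.5, |7|->8, |1|->1.5, |5|->5.5, |5|->5.5, |7|->8, |3|->3
Step 3: Attach original signs; sum ranks with positive sign and with negative sign.
W+ = 8 + 1.5 + 5.5 + 5.5 + 8 + 3 = 31.5
W- = 4 + 8 + 1.5 = 13.5
(Check: W+ + W- = 45 should equal n(n+1)/2 = 45.)
Step 4: Test statistic W = min(W+, W-) = 13.5.
Step 5: Ties in |d|, so use the tie-corrected normal approximation.
        E[W] = n(n+1)/4 = 9*10/4 = 22.5.
        Tie groups: |d|=1 (t=2), |d|=5 (t=2), |d|=7 (t=3); sum(t^3 - t) = 36.
        Var[W] = n(n+1)(2n+1)/24 - sum(t^3-t)/48 = 1710/24 - 36/48 = 70.5.
        z = (W - E[W]) / sqrt(Var[W]) = (13.5 - 22.5) / 8.3964 = -1.0719.
        Two-sided p = 2*Phi(z) = 0.283772.
Step 6: alpha = 0.05. fail to reject H0.

W+ = 31.5, W- = 13.5, W = min = 13.5, p = 0.283772, fail to reject H0.


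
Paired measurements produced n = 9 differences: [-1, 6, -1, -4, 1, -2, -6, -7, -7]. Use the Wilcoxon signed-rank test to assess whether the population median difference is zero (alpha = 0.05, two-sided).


Step 1: Drop any zero differences (none here) and take |d_i|.
|d| = [1, 6, 1, 4, 1, 2, 6, 7, 7]
Step 2: Midrank |d_i| (ties get averaged ranks).
ranks: |1|->2, |6|->6.5, |1|->2, |4|->5, |1|->2, |2|->4, |6|->6.5, |7|->8.5, |7|->8.5
Step 3: Attach original signs; sum ranks with positive sign and with negative sign.
W+ = 6.5 + 2 = 8.5
W- = 2 + 2 + 5 + 4 + 6.5 + 8.5 + 8.5 = 36.5
(Check: W+ + W- = 45 should equal n(n+1)/2 = 45.)
Step 4: Test statistic W = min(W+, W-) = 8.5.
Step 5: Ties in |d|, so use the tie-corrected normal approximation.
        E[W] = n(n+1)/4 = 9*10/4 = 22.5.
        Tie groups: |d|=1 (t=3), |d|=6 (t=2), |d|=7 (t=2); sum(t^3 - t) = 36.
        Var[W] = n(n+1)(2n+1)/24 - sum(t^3-t)/48 = 1710/24 - 36/48 = 70.5.
        z = (W - E[W]) / sqrt(Var[W]) = (8.5 - 22.5) / 8.3964 = -1.6674.
        Two-sided p = 2*Phi(z) = 0.095440.
Step 6: alpha = 0.05. fail to reject H0.

W+ = 8.5, W- = 36.5, W = min = 8.5, p = 0.095440, fail to reject H0.


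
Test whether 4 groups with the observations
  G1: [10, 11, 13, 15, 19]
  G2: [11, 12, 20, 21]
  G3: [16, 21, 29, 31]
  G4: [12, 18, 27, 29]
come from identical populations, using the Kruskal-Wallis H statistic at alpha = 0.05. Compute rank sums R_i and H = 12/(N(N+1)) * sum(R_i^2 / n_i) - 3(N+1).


Step 1: Combine all N = 17 observations and assign midranks.
sorted (value, group, rank): (10,G1,1), (11,G1,2.5), (11,G2,2.5), (12,G2,4.5), (12,G4,4.5), (13,G1,6), (15,G1,7), (16,G3,8), (18,G4,9), (19,G1,10), (20,G2,11), (21,G2,12.5), (21,G3,12.5), (27,G4,14), (29,G3,15.5), (29,G4,15.5), (31,G3,17)
Step 2: Sum ranks within each group.
R_1 = 26.5 (n_1 = 5)
R_2 = 30.5 (n_2 = 4)
R_3 = 53 (n_3 = 4)
R_4 = 43 (n_4 = 4)
Step 3: H = 12/(N(N+1)) * sum(R_i^2/n_i) - 3(N+1)
     = 12/(17*18) * (26.5^2/5 + 30.5^2/4 + 53^2/4 + 43^2/4) - 3*18
     = 0.039216 * 1537.51 - 54
     = 6.294608.
Step 4: Ties present; correction factor C = 1 - 24/(17^3 - 17) = 0.995098. Corrected H = 6.294608 / 0.995098 = 6.325616.
Step 5: Under H0, H ~ chi^2(3); p-value = 0.096799.
Step 6: alpha = 0.05. fail to reject H0.

H = 6.3256, df = 3, p = 0.096799, fail to reject H0.


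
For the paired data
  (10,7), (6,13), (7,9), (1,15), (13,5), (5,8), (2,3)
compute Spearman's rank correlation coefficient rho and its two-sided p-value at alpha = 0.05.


Step 1: Rank x and y separately (midranks; no ties here).
rank(x): 10->6, 6->4, 7->5, 1->1, 13->7, 5->3, 2->2
rank(y): 7->3, 13->6, 9->5, 15->7, 5->2, 8->4, 3->1
Step 2: d_i = R_x(i) - R_y(i); compute d_i^2.
  (6-3)^2=9, (4-6)^2=4, (5-5)^2=0, (1-7)^2=36, (7-2)^2=25, (3-4)^2=1, (2-1)^2=1
sum(d^2) = 76.
Step 3: rho = 1 - 6*76 / (7*(7^2 - 1)) = 1 - 456/336 = -0.357143.
Step 4: Under H0, t = rho * sqrt((n-2)/(1-rho^2)) = -0.8550 ~ t(5).
Step 5: Two-sided p-value from the t-distribution with 5 df = 0.431611.
Step 6: alpha = 0.05. fail to reject H0.

rho = -0.3571, p = 0.431611, fail to reject H0 at alpha = 0.05.


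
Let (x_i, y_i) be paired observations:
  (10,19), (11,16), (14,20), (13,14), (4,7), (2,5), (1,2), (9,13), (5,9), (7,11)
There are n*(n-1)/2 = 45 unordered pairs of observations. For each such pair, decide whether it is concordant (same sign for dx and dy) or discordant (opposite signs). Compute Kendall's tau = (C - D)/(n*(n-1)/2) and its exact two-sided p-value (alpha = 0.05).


Step 1: Enumerate the 45 unordered pairs (i,j) with i<j and classify each by sign(x_j-x_i) * sign(y_j-y_i).
  (1,2):dx=+1,dy=-3->D; (1,3):dx=+4,dy=+1->C; (1,4):dx=+3,dy=-5->D; (1,5):dx=-6,dy=-12->C
  (1,6):dx=-8,dy=-14->C; (1,7):dx=-9,dy=-17->C; (1,8):dx=-1,dy=-6->C; (1,9):dx=-5,dy=-10->C
  (1,10):dx=-3,dy=-8->C; (2,3):dx=+3,dy=+4->C; (2,4):dx=+2,dy=-2->D; (2,5):dx=-7,dy=-9->C
  (2,6):dx=-9,dy=-11->C; (2,7):dx=-10,dy=-14->C; (2,8):dx=-2,dy=-3->C; (2,9):dx=-6,dy=-7->C
  (2,10):dx=-4,dy=-5->C; (3,4):dx=-1,dy=-6->C; (3,5):dx=-10,dy=-13->C; (3,6):dx=-12,dy=-15->C
  (3,7):dx=-13,dy=-18->C; (3,8):dx=-5,dy=-7->C; (3,9):dx=-9,dy=-11->C; (3,10):dx=-7,dy=-9->C
  (4,5):dx=-9,dy=-7->C; (4,6):dx=-11,dy=-9->C; (4,7):dx=-12,dy=-12->C; (4,8):dx=-4,dy=-1->C
  (4,9):dx=-8,dy=-5->C; (4,10):dx=-6,dy=-3->C; (5,6):dx=-2,dy=-2->C; (5,7):dx=-3,dy=-5->C
  (5,8):dx=+5,dy=+6->C; (5,9):dx=+1,dy=+2->C; (5,10):dx=+3,dy=+4->C; (6,7):dx=-1,dy=-3->C
  (6,8):dx=+7,dy=+8->C; (6,9):dx=+3,dy=+4->C; (6,10):dx=+5,dy=+6->C; (7,8):dx=+8,dy=+11->C
  (7,9):dx=+4,dy=+7->C; (7,10):dx=+6,dy=+9->C; (8,9):dx=-4,dy=-4->C; (8,10):dx=-2,dy=-2->C
  (9,10):dx=+2,dy=+2->C
Step 2: C = 42, D = 3, total pairs = 45.
Step 3: tau = (C - D)/(n(n-1)/2) = (42 - 3)/45 = 0.866667.
Step 4: Exact two-sided p-value (enumerate n! = 3628800 permutations of y under H0): p = 0.000115.
Step 5: alpha = 0.05. reject H0.

tau_b = 0.8667 (C=42, D=3), p = 0.000115, reject H0.


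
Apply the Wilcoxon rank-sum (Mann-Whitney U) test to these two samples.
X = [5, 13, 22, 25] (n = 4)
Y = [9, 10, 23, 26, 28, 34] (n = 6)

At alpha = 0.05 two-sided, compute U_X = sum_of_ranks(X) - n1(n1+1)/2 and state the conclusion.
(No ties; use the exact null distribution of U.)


Step 1: Combine and sort all 10 observations; assign midranks.
sorted (value, group): (5,X), (9,Y), (10,Y), (13,X), (22,X), (23,Y), (25,X), (26,Y), (28,Y), (34,Y)
ranks: 5->1, 9->2, 10->3, 13->4, 22->5, 23->6, 25->7, 26->8, 28->9, 34->10
Step 2: Rank sum for X: R1 = 1 + 4 + 5 + 7 = 17.
Step 3: U_X = R1 - n1(n1+1)/2 = 17 - 4*5/2 = 17 - 10 = 7.
       U_Y = n1*n2 - U_X = 24 - 7 = 17.
Step 4: No ties, so the exact null distribution of U (based on enumerating the C(10,4) = 210 equally likely rank assignments) gives the two-sided p-value.
Step 5: p-value = 0.352381; compare to alpha = 0.05. fail to reject H0.

U_X = 7, p = 0.352381, fail to reject H0 at alpha = 0.05.


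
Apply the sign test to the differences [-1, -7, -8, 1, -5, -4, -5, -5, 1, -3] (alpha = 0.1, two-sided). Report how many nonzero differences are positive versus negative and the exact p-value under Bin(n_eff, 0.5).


Step 1: Discard zero differences. Original n = 10; n_eff = number of nonzero differences = 10.
Nonzero differences (with sign): -1, -7, -8, +1, -5, -4, -5, -5, +1, -3
Step 2: Count signs: positive = 2, negative = 8.
Step 3: Under H0: P(positive) = 0.5, so the number of positives S ~ Bin(10, 0.5).
Step 4: Two-sided exact p-value = sum of Bin(10,0.5) probabilities at or below the observed probability = 0.109375.
Step 5: alpha = 0.1. fail to reject H0.

n_eff = 10, pos = 2, neg = 8, p = 0.109375, fail to reject H0.


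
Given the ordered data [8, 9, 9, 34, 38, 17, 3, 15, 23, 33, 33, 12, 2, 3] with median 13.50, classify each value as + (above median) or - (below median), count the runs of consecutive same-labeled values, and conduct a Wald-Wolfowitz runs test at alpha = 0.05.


Step 1: Compute median = 13.50; label A = above, B = below.
Labels in order: BBBAAABAAAABBB  (n_A = 7, n_B = 7)
Step 2: Count runs R = 5.
Step 3: Under H0 (random ordering), E[R] = 2*n_A*n_B/(n_A+n_B) + 1 = 2*7*7/14 + 1 = 8.0000.
        Var[R] = 2*n_A*n_B*(2*n_A*n_B - n_A - n_B) / ((n_A+n_B)^2 * (n_A+n_B-1)) = 8232/2548 = 3.2308.
        SD[R] = 1.7974.
Step 4: Continuity-corrected z = (R + 0.5 - E[R]) / SD[R] = (5 + 0.5 - 8.0000) / 1.7974 = -1.3909.
Step 5: Two-sided p-value via normal approximation = 2*(1 - Phi(|z|)) = 0.164264.
Step 6: alpha = 0.05. fail to reject H0.

R = 5, z = -1.3909, p = 0.164264, fail to reject H0.


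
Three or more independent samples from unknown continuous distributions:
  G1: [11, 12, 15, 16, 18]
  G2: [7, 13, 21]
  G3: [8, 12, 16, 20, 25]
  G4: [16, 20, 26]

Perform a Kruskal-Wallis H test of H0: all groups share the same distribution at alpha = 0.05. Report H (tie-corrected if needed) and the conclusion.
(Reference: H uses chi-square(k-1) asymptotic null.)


Step 1: Combine all N = 16 observations and assign midranks.
sorted (value, group, rank): (7,G2,1), (8,G3,2), (11,G1,3), (12,G1,4.5), (12,G3,4.5), (13,G2,6), (15,G1,7), (16,G1,9), (16,G3,9), (16,G4,9), (18,G1,11), (20,G3,12.5), (20,G4,12.5), (21,G2,14), (25,G3,15), (26,G4,16)
Step 2: Sum ranks within each group.
R_1 = 34.5 (n_1 = 5)
R_2 = 21 (n_2 = 3)
R_3 = 43 (n_3 = 5)
R_4 = 37.5 (n_4 = 3)
Step 3: H = 12/(N(N+1)) * sum(R_i^2/n_i) - 3(N+1)
     = 12/(16*17) * (34.5^2/5 + 21^2/3 + 43^2/5 + 37.5^2/3) - 3*17
     = 0.044118 * 1223.6 - 51
     = 2.982353.
Step 4: Ties present; correction factor C = 1 - 36/(16^3 - 16) = 0.991176. Corrected H = 2.982353 / 0.991176 = 3.008902.
Step 5: Under H0, H ~ chi^2(3); p-value = 0.390255.
Step 6: alpha = 0.05. fail to reject H0.

H = 3.0089, df = 3, p = 0.390255, fail to reject H0.


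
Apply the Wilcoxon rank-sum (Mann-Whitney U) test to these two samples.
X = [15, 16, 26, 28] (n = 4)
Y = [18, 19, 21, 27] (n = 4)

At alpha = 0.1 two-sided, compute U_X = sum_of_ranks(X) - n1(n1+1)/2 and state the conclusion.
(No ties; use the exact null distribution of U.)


Step 1: Combine and sort all 8 observations; assign midranks.
sorted (value, group): (15,X), (16,X), (18,Y), (19,Y), (21,Y), (26,X), (27,Y), (28,X)
ranks: 15->1, 16->2, 18->3, 19->4, 21->5, 26->6, 27->7, 28->8
Step 2: Rank sum for X: R1 = 1 + 2 + 6 + 8 = 17.
Step 3: U_X = R1 - n1(n1+1)/2 = 17 - 4*5/2 = 17 - 10 = 7.
       U_Y = n1*n2 - U_X = 16 - 7 = 9.
Step 4: No ties, so the exact null distribution of U (based on enumerating the C(8,4) = 70 equally likely rank assignments) gives the two-sided p-value.
Step 5: p-value = 0.885714; compare to alpha = 0.1. fail to reject H0.

U_X = 7, p = 0.885714, fail to reject H0 at alpha = 0.1.


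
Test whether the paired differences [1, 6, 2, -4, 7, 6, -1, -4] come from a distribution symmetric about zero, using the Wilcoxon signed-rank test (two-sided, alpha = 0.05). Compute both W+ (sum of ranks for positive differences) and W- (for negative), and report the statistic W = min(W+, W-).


Step 1: Drop any zero differences (none here) and take |d_i|.
|d| = [1, 6, 2, 4, 7, 6, 1, 4]
Step 2: Midrank |d_i| (ties get averaged ranks).
ranks: |1|->1.5, |6|->6.5, |2|->3, |4|->4.5, |7|->8, |6|->6.5, |1|->1.5, |4|->4.5
Step 3: Attach original signs; sum ranks with positive sign and with negative sign.
W+ = 1.5 + 6.5 + 3 + 8 + 6.5 = 25.5
W- = 4.5 + 1.5 + 4.5 = 10.5
(Check: W+ + W- = 36 should equal n(n+1)/2 = 36.)
Step 4: Test statistic W = min(W+, W-) = 10.5.
Step 5: Ties in |d|, so use the tie-corrected normal approximation.
        E[W] = n(n+1)/4 = 8*9/4 = 18.
        Tie groups: |d|=1 (t=2), |d|=4 (t=2), |d|=6 (t=2); sum(t^3 - t) = 18.
        Var[W] = n(n+1)(2n+1)/24 - sum(t^3-t)/48 = 1224/24 - 18/48 = 50.625.
        z = (W - E[W]) / sqrt(Var[W]) = (10.5 - 18) / 7.1151 = -1.0541.
        Two-sided p = 2*Phi(z) = 0.291841.
Step 6: alpha = 0.05. fail to reject H0.

W+ = 25.5, W- = 10.5, W = min = 10.5, p = 0.291841, fail to reject H0.


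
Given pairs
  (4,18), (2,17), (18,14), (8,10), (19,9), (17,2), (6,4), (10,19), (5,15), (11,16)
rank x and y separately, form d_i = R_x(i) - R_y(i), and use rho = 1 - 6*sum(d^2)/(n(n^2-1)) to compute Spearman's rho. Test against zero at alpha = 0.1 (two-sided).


Step 1: Rank x and y separately (midranks; no ties here).
rank(x): 4->2, 2->1, 18->9, 8->5, 19->10, 17->8, 6->4, 10->6, 5->3, 11->7
rank(y): 18->9, 17->8, 14->5, 10->4, 9->3, 2->1, 4->2, 19->10, 15->6, 16->7
Step 2: d_i = R_x(i) - R_y(i); compute d_i^2.
  (2-9)^2=49, (1-8)^2=49, (9-5)^2=16, (5-4)^2=1, (10-3)^2=49, (8-1)^2=49, (4-2)^2=4, (6-10)^2=16, (3-6)^2=9, (7-7)^2=0
sum(d^2) = 242.
Step 3: rho = 1 - 6*242 / (10*(10^2 - 1)) = 1 - 1452/990 = -0.466667.
Step 4: Under H0, t = rho * sqrt((n-2)/(1-rho^2)) = -1.4924 ~ t(8).
Step 5: Two-sided p-value from the t-distribution with 8 df = 0.173939.
Step 6: alpha = 0.1. fail to reject H0.

rho = -0.4667, p = 0.173939, fail to reject H0 at alpha = 0.1.


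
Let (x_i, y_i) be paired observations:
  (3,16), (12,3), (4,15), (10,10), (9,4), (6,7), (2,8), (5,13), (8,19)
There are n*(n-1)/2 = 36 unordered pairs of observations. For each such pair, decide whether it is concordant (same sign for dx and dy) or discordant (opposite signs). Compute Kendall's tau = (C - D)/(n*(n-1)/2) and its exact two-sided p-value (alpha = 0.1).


Step 1: Enumerate the 36 unordered pairs (i,j) with i<j and classify each by sign(x_j-x_i) * sign(y_j-y_i).
  (1,2):dx=+9,dy=-13->D; (1,3):dx=+1,dy=-1->D; (1,4):dx=+7,dy=-6->D; (1,5):dx=+6,dy=-12->D
  (1,6):dx=+3,dy=-9->D; (1,7):dx=-1,dy=-8->C; (1,8):dx=+2,dy=-3->D; (1,9):dx=+5,dy=+3->C
  (2,3):dx=-8,dy=+12->D; (2,4):dx=-2,dy=+7->D; (2,5):dx=-3,dy=+1->D; (2,6):dx=-6,dy=+4->D
  (2,7):dx=-10,dy=+5->D; (2,8):dx=-7,dy=+10->D; (2,9):dx=-4,dy=+16->D; (3,4):dx=+6,dy=-5->D
  (3,5):dx=+5,dy=-11->D; (3,6):dx=+2,dy=-8->D; (3,7):dx=-2,dy=-7->C; (3,8):dx=+1,dy=-2->D
  (3,9):dx=+4,dy=+4->C; (4,5):dx=-1,dy=-6->C; (4,6):dx=-4,dy=-3->C; (4,7):dx=-8,dy=-2->C
  (4,8):dx=-5,dy=+3->D; (4,9):dx=-2,dy=+9->D; (5,6):dx=-3,dy=+3->D; (5,7):dx=-7,dy=+4->D
  (5,8):dx=-4,dy=+9->D; (5,9):dx=-1,dy=+15->D; (6,7):dx=-4,dy=+1->D; (6,8):dx=-1,dy=+6->D
  (6,9):dx=+2,dy=+12->C; (7,8):dx=+3,dy=+5->C; (7,9):dx=+6,dy=+11->C; (8,9):dx=+3,dy=+6->C
Step 2: C = 11, D = 25, total pairs = 36.
Step 3: tau = (C - D)/(n(n-1)/2) = (11 - 25)/36 = -0.388889.
Step 4: Exact two-sided p-value (enumerate n! = 362880 permutations of y under H0): p = 0.180181.
Step 5: alpha = 0.1. fail to reject H0.

tau_b = -0.3889 (C=11, D=25), p = 0.180181, fail to reject H0.


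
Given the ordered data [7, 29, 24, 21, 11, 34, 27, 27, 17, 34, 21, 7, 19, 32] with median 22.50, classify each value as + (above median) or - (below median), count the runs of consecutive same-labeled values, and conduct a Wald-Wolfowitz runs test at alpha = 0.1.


Step 1: Compute median = 22.50; label A = above, B = below.
Labels in order: BAABBAAABABBBA  (n_A = 7, n_B = 7)
Step 2: Count runs R = 8.
Step 3: Under H0 (random ordering), E[R] = 2*n_A*n_B/(n_A+n_B) + 1 = 2*7*7/14 + 1 = 8.0000.
        Var[R] = 2*n_A*n_B*(2*n_A*n_B - n_A - n_B) / ((n_A+n_B)^2 * (n_A+n_B-1)) = 8232/2548 = 3.2308.
        SD[R] = 1.7974.
Step 4: R = E[R], so z = 0 with no continuity correction.
Step 5: Two-sided p-value via normal approximation = 2*(1 - Phi(|z|)) = 1.000000.
Step 6: alpha = 0.1. fail to reject H0.

R = 8, z = 0.0000, p = 1.000000, fail to reject H0.


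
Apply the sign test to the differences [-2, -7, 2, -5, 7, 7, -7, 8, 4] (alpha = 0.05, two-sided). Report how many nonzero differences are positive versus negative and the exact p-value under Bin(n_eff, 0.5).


Step 1: Discard zero differences. Original n = 9; n_eff = number of nonzero differences = 9.
Nonzero differences (with sign): -2, -7, +2, -5, +7, +7, -7, +8, +4
Step 2: Count signs: positive = 5, negative = 4.
Step 3: Under H0: P(positive) = 0.5, so the number of positives S ~ Bin(9, 0.5).
Step 4: Two-sided exact p-value = sum of Bin(9,0.5) probabilities at or below the observed probability = 1.000000.
Step 5: alpha = 0.05. fail to reject H0.

n_eff = 9, pos = 5, neg = 4, p = 1.000000, fail to reject H0.


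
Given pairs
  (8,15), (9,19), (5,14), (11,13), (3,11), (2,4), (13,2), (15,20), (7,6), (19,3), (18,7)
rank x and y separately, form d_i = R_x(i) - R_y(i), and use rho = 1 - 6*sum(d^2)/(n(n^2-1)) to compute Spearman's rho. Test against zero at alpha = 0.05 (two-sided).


Step 1: Rank x and y separately (midranks; no ties here).
rank(x): 8->5, 9->6, 5->3, 11->7, 3->2, 2->1, 13->8, 15->9, 7->4, 19->11, 18->10
rank(y): 15->9, 19->10, 14->8, 13->7, 11->6, 4->3, 2->1, 20->11, 6->4, 3->2, 7->5
Step 2: d_i = R_x(i) - R_y(i); compute d_i^2.
  (5-9)^2=16, (6-10)^2=16, (3-8)^2=25, (7-7)^2=0, (2-6)^2=16, (1-3)^2=4, (8-1)^2=49, (9-11)^2=4, (4-4)^2=0, (11-2)^2=81, (10-5)^2=25
sum(d^2) = 236.
Step 3: rho = 1 - 6*236 / (11*(11^2 - 1)) = 1 - 1416/1320 = -0.072727.
Step 4: Under H0, t = rho * sqrt((n-2)/(1-rho^2)) = -0.2188 ~ t(9).
Step 5: Two-sided p-value from the t-distribution with 9 df = 0.831716.
Step 6: alpha = 0.05. fail to reject H0.

rho = -0.0727, p = 0.831716, fail to reject H0 at alpha = 0.05.


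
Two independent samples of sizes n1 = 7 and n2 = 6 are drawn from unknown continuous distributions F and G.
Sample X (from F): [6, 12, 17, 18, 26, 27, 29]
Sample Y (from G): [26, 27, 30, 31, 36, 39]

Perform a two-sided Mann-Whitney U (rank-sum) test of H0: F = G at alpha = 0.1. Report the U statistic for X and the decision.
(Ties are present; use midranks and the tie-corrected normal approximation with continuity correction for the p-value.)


Step 1: Combine and sort all 13 observations; assign midranks.
sorted (value, group): (6,X), (12,X), (17,X), (18,X), (26,X), (26,Y), (27,X), (27,Y), (29,X), (30,Y), (31,Y), (36,Y), (39,Y)
ranks: 6->1, 12->2, 17->3, 18->4, 26->5.5, 26->5.5, 27->7.5, 27->7.5, 29->9, 30->10, 31->11, 36->12, 39->13
Step 2: Rank sum for X: R1 = 1 + 2 + 3 + 4 + 5.5 + 7.5 + 9 = 32.
Step 3: U_X = R1 - n1(n1+1)/2 = 32 - 7*8/2 = 32 - 28 = 4.
       U_Y = n1*n2 - U_X = 42 - 4 = 38.
Step 4: Ties are present, so use the tie-corrected normal approximation (with continuity correction) for the p-value.
Step 5: p-value = 0.018096; compare to alpha = 0.1. reject H0.

U_X = 4, p = 0.018096, reject H0 at alpha = 0.1.


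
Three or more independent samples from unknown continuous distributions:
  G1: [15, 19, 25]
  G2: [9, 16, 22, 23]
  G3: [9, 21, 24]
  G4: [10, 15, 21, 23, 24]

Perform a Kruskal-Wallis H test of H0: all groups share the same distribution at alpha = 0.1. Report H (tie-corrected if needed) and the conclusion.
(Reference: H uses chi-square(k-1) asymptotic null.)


Step 1: Combine all N = 15 observations and assign midranks.
sorted (value, group, rank): (9,G2,1.5), (9,G3,1.5), (10,G4,3), (15,G1,4.5), (15,G4,4.5), (16,G2,6), (19,G1,7), (21,G3,8.5), (21,G4,8.5), (22,G2,10), (23,G2,11.5), (23,G4,11.5), (24,G3,13.5), (24,G4,13.5), (25,G1,15)
Step 2: Sum ranks within each group.
R_1 = 26.5 (n_1 = 3)
R_2 = 29 (n_2 = 4)
R_3 = 23.5 (n_3 = 3)
R_4 = 41 (n_4 = 5)
Step 3: H = 12/(N(N+1)) * sum(R_i^2/n_i) - 3(N+1)
     = 12/(15*16) * (26.5^2/3 + 29^2/4 + 23.5^2/3 + 41^2/5) - 3*16
     = 0.050000 * 964.617 - 48
     = 0.230833.
Step 4: Ties present; correction factor C = 1 - 30/(15^3 - 15) = 0.991071. Corrected H = 0.230833 / 0.991071 = 0.232913.
Step 5: Under H0, H ~ chi^2(3); p-value = 0.972109.
Step 6: alpha = 0.1. fail to reject H0.

H = 0.2329, df = 3, p = 0.972109, fail to reject H0.


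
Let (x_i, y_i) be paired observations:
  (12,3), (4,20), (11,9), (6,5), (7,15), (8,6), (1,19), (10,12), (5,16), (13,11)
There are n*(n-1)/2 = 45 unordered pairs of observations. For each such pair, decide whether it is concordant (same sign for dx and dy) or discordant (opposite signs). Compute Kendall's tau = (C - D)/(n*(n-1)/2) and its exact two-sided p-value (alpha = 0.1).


Step 1: Enumerate the 45 unordered pairs (i,j) with i<j and classify each by sign(x_j-x_i) * sign(y_j-y_i).
  (1,2):dx=-8,dy=+17->D; (1,3):dx=-1,dy=+6->D; (1,4):dx=-6,dy=+2->D; (1,5):dx=-5,dy=+12->D
  (1,6):dx=-4,dy=+3->D; (1,7):dx=-11,dy=+16->D; (1,8):dx=-2,dy=+9->D; (1,9):dx=-7,dy=+13->D
  (1,10):dx=+1,dy=+8->C; (2,3):dx=+7,dy=-11->D; (2,4):dx=+2,dy=-15->D; (2,5):dx=+3,dy=-5->D
  (2,6):dx=+4,dy=-14->D; (2,7):dx=-3,dy=-1->C; (2,8):dx=+6,dy=-8->D; (2,9):dx=+1,dy=-4->D
  (2,10):dx=+9,dy=-9->D; (3,4):dx=-5,dy=-4->C; (3,5):dx=-4,dy=+6->D; (3,6):dx=-3,dy=-3->C
  (3,7):dx=-10,dy=+10->D; (3,8):dx=-1,dy=+3->D; (3,9):dx=-6,dy=+7->D; (3,10):dx=+2,dy=+2->C
  (4,5):dx=+1,dy=+10->C; (4,6):dx=+2,dy=+1->C; (4,7):dx=-5,dy=+14->D; (4,8):dx=+4,dy=+7->C
  (4,9):dx=-1,dy=+11->D; (4,10):dx=+7,dy=+6->C; (5,6):dx=+1,dy=-9->D; (5,7):dx=-6,dy=+4->D
  (5,8):dx=+3,dy=-3->D; (5,9):dx=-2,dy=+1->D; (5,10):dx=+6,dy=-4->D; (6,7):dx=-7,dy=+13->D
  (6,8):dx=+2,dy=+6->C; (6,9):dx=-3,dy=+10->D; (6,10):dx=+5,dy=+5->C; (7,8):dx=+9,dy=-7->D
  (7,9):dx=+4,dy=-3->D; (7,10):dx=+12,dy=-8->D; (8,9):dx=-5,dy=+4->D; (8,10):dx=+3,dy=-1->D
  (9,10):dx=+8,dy=-5->D
Step 2: C = 11, D = 34, total pairs = 45.
Step 3: tau = (C - D)/(n(n-1)/2) = (11 - 34)/45 = -0.511111.
Step 4: Exact two-sided p-value (enumerate n! = 3628800 permutations of y under H0): p = 0.046623.
Step 5: alpha = 0.1. reject H0.

tau_b = -0.5111 (C=11, D=34), p = 0.046623, reject H0.


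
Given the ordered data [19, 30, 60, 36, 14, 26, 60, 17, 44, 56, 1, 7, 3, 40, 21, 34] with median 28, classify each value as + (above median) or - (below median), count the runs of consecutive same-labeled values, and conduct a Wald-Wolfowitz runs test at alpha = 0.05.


Step 1: Compute median = 28; label A = above, B = below.
Labels in order: BAAABBABAABBBABA  (n_A = 8, n_B = 8)
Step 2: Count runs R = 10.
Step 3: Under H0 (random ordering), E[R] = 2*n_A*n_B/(n_A+n_B) + 1 = 2*8*8/16 + 1 = 9.0000.
        Var[R] = 2*n_A*n_B*(2*n_A*n_B - n_A - n_B) / ((n_A+n_B)^2 * (n_A+n_B-1)) = 14336/3840 = 3.7333.
        SD[R] = 1.9322.
Step 4: Continuity-corrected z = (R - 0.5 - E[R]) / SD[R] = (10 - 0.5 - 9.0000) / 1.9322 = 0.2588.
Step 5: Two-sided p-value via normal approximation = 2*(1 - Phi(|z|)) = 0.795809.
Step 6: alpha = 0.05. fail to reject H0.

R = 10, z = 0.2588, p = 0.795809, fail to reject H0.


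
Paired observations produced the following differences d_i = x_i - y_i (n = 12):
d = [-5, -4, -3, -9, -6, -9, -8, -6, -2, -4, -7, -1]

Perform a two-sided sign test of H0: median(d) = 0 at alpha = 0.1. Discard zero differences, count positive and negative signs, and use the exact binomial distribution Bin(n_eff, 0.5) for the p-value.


Step 1: Discard zero differences. Original n = 12; n_eff = number of nonzero differences = 12.
Nonzero differences (with sign): -5, -4, -3, -9, -6, -9, -8, -6, -2, -4, -7, -1
Step 2: Count signs: positive = 0, negative = 12.
Step 3: Under H0: P(positive) = 0.5, so the number of positives S ~ Bin(12, 0.5).
Step 4: Two-sided exact p-value = sum of Bin(12,0.5) probabilities at or below the observed probability = 0.000488.
Step 5: alpha = 0.1. reject H0.

n_eff = 12, pos = 0, neg = 12, p = 0.000488, reject H0.


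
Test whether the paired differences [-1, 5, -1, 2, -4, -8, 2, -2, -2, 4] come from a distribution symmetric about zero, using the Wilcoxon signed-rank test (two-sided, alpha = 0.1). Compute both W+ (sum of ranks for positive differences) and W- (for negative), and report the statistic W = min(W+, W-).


Step 1: Drop any zero differences (none here) and take |d_i|.
|d| = [1, 5, 1, 2, 4, 8, 2, 2, 2, 4]
Step 2: Midrank |d_i| (ties get averaged ranks).
ranks: |1|->1.5, |5|->9, |1|->1.5, |2|->4.5, |4|->7.5, |8|->10, |2|->4.5, |2|->4.5, |2|->4.5, |4|->7.5
Step 3: Attach original signs; sum ranks with positive sign and with negative sign.
W+ = 9 + 4.5 + 4.5 + 7.5 = 25.5
W- = 1.5 + 1.5 + 7.5 + 10 + 4.5 + 4.5 = 29.5
(Check: W+ + W- = 55 should equal n(n+1)/2 = 55.)
Step 4: Test statistic W = min(W+, W-) = 25.5.
Step 5: Ties in |d|, so use the tie-corrected normal approximation.
        E[W] = n(n+1)/4 = 10*11/4 = 27.5.
        Tie groups: |d|=1 (t=2), |d|=2 (t=4), |d|=4 (t=2); sum(t^3 - t) = 72.
        Var[W] = n(n+1)(2n+1)/24 - sum(t^3-t)/48 = 2310/24 - 72/48 = 94.75.
        z = (W - E[W]) / sqrt(Var[W]) = (25.5 - 27.5) / 9.7340 = -0.2055.
        Two-sided p = 2*Phi(z) = 0.837208.
Step 6: alpha = 0.1. fail to reject H0.

W+ = 25.5, W- = 29.5, W = min = 25.5, p = 0.837208, fail to reject H0.


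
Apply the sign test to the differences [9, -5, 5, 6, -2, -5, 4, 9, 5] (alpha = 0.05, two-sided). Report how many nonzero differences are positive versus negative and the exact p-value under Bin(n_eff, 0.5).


Step 1: Discard zero differences. Original n = 9; n_eff = number of nonzero differences = 9.
Nonzero differences (with sign): +9, -5, +5, +6, -2, -5, +4, +9, +5
Step 2: Count signs: positive = 6, negative = 3.
Step 3: Under H0: P(positive) = 0.5, so the number of positives S ~ Bin(9, 0.5).
Step 4: Two-sided exact p-value = sum of Bin(9,0.5) probabilities at or below the observed probability = 0.507812.
Step 5: alpha = 0.05. fail to reject H0.

n_eff = 9, pos = 6, neg = 3, p = 0.507812, fail to reject H0.


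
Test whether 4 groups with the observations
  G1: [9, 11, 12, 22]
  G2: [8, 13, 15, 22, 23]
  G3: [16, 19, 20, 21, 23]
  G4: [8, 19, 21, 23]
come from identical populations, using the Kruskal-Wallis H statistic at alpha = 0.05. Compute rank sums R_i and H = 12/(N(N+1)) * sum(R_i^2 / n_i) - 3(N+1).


Step 1: Combine all N = 18 observations and assign midranks.
sorted (value, group, rank): (8,G2,1.5), (8,G4,1.5), (9,G1,3), (11,G1,4), (12,G1,5), (13,G2,6), (15,G2,7), (16,G3,8), (19,G3,9.5), (19,G4,9.5), (20,G3,11), (21,G3,12.5), (21,G4,12.5), (22,G1,14.5), (22,G2,14.5), (23,G2,17), (23,G3,17), (23,G4,17)
Step 2: Sum ranks within each group.
R_1 = 26.5 (n_1 = 4)
R_2 = 46 (n_2 = 5)
R_3 = 58 (n_3 = 5)
R_4 = 40.5 (n_4 = 4)
Step 3: H = 12/(N(N+1)) * sum(R_i^2/n_i) - 3(N+1)
     = 12/(18*19) * (26.5^2/4 + 46^2/5 + 58^2/5 + 40.5^2/4) - 3*19
     = 0.035088 * 1681.62 - 57
     = 2.004386.
Step 4: Ties present; correction factor C = 1 - 48/(18^3 - 18) = 0.991744. Corrected H = 2.004386 / 0.991744 = 2.021072.
Step 5: Under H0, H ~ chi^2(3); p-value = 0.568045.
Step 6: alpha = 0.05. fail to reject H0.

H = 2.0211, df = 3, p = 0.568045, fail to reject H0.


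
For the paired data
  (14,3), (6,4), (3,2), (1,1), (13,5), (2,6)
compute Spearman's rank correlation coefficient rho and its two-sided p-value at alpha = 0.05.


Step 1: Rank x and y separately (midranks; no ties here).
rank(x): 14->6, 6->4, 3->3, 1->1, 13->5, 2->2
rank(y): 3->3, 4->4, 2->2, 1->1, 5->5, 6->6
Step 2: d_i = R_x(i) - R_y(i); compute d_i^2.
  (6-3)^2=9, (4-4)^2=0, (3-2)^2=1, (1-1)^2=0, (5-5)^2=0, (2-6)^2=16
sum(d^2) = 26.
Step 3: rho = 1 - 6*26 / (6*(6^2 - 1)) = 1 - 156/210 = 0.257143.
Step 4: Under H0, t = rho * sqrt((n-2)/(1-rho^2)) = 0.5322 ~ t(4).
Step 5: Two-sided p-value from the t-distribution with 4 df = 0.622787.
Step 6: alpha = 0.05. fail to reject H0.

rho = 0.2571, p = 0.622787, fail to reject H0 at alpha = 0.05.


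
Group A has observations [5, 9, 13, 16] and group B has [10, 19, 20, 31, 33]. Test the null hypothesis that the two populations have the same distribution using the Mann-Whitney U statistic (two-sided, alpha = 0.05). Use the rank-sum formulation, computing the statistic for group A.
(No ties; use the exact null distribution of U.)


Step 1: Combine and sort all 9 observations; assign midranks.
sorted (value, group): (5,X), (9,X), (10,Y), (13,X), (16,X), (19,Y), (20,Y), (31,Y), (33,Y)
ranks: 5->1, 9->2, 10->3, 13->4, 16->5, 19->6, 20->7, 31->8, 33->9
Step 2: Rank sum for X: R1 = 1 + 2 + 4 + 5 = 12.
Step 3: U_X = R1 - n1(n1+1)/2 = 12 - 4*5/2 = 12 - 10 = 2.
       U_Y = n1*n2 - U_X = 20 - 2 = 18.
Step 4: No ties, so the exact null distribution of U (based on enumerating the C(9,4) = 126 equally likely rank assignments) gives the two-sided p-value.
Step 5: p-value = 0.063492; compare to alpha = 0.05. fail to reject H0.

U_X = 2, p = 0.063492, fail to reject H0 at alpha = 0.05.


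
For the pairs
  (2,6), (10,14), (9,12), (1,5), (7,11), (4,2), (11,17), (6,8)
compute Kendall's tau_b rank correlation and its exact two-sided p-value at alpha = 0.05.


Step 1: Enumerate the 28 unordered pairs (i,j) with i<j and classify each by sign(x_j-x_i) * sign(y_j-y_i).
  (1,2):dx=+8,dy=+8->C; (1,3):dx=+7,dy=+6->C; (1,4):dx=-1,dy=-1->C; (1,5):dx=+5,dy=+5->C
  (1,6):dx=+2,dy=-4->D; (1,7):dx=+9,dy=+11->C; (1,8):dx=+4,dy=+2->C; (2,3):dx=-1,dy=-2->C
  (2,4):dx=-9,dy=-9->C; (2,5):dx=-3,dy=-3->C; (2,6):dx=-6,dy=-12->C; (2,7):dx=+1,dy=+3->C
  (2,8):dx=-4,dy=-6->C; (3,4):dx=-8,dy=-7->C; (3,5):dx=-2,dy=-1->C; (3,6):dx=-5,dy=-10->C
  (3,7):dx=+2,dy=+5->C; (3,8):dx=-3,dy=-4->C; (4,5):dx=+6,dy=+6->C; (4,6):dx=+3,dy=-3->D
  (4,7):dx=+10,dy=+12->C; (4,8):dx=+5,dy=+3->C; (5,6):dx=-3,dy=-9->C; (5,7):dx=+4,dy=+6->C
  (5,8):dx=-1,dy=-3->C; (6,7):dx=+7,dy=+15->C; (6,8):dx=+2,dy=+6->C; (7,8):dx=-5,dy=-9->C
Step 2: C = 26, D = 2, total pairs = 28.
Step 3: tau = (C - D)/(n(n-1)/2) = (26 - 2)/28 = 0.857143.
Step 4: Exact two-sided p-value (enumerate n! = 40320 permutations of y under H0): p = 0.001736.
Step 5: alpha = 0.05. reject H0.

tau_b = 0.8571 (C=26, D=2), p = 0.001736, reject H0.


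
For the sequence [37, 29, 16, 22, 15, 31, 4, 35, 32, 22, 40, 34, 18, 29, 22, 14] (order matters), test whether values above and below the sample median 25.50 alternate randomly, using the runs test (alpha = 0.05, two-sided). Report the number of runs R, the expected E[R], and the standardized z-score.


Step 1: Compute median = 25.50; label A = above, B = below.
Labels in order: AABBBABAABAABABB  (n_A = 8, n_B = 8)
Step 2: Count runs R = 10.
Step 3: Under H0 (random ordering), E[R] = 2*n_A*n_B/(n_A+n_B) + 1 = 2*8*8/16 + 1 = 9.0000.
        Var[R] = 2*n_A*n_B*(2*n_A*n_B - n_A - n_B) / ((n_A+n_B)^2 * (n_A+n_B-1)) = 14336/3840 = 3.7333.
        SD[R] = 1.9322.
Step 4: Continuity-corrected z = (R - 0.5 - E[R]) / SD[R] = (10 - 0.5 - 9.0000) / 1.9322 = 0.2588.
Step 5: Two-sided p-value via normal approximation = 2*(1 - Phi(|z|)) = 0.795809.
Step 6: alpha = 0.05. fail to reject H0.

R = 10, z = 0.2588, p = 0.795809, fail to reject H0.
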